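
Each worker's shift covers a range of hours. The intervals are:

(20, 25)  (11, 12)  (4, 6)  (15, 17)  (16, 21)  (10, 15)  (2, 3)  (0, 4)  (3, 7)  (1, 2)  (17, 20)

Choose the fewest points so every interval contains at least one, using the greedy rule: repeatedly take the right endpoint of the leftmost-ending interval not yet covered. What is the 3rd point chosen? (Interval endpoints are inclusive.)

12

By right end: [1,2]  [2,3]  [0,4]  [4,6]  [3,7]  [11,12]  [10,15]  [15,17]  [17,20]  [16,21]  [20,25]
[1,2] uncovered → point at 2; [4,6] uncovered → point at 6; [11,12] uncovered → point at 12; [15,17] uncovered → point at 17; [20,25] uncovered → point at 25.
Points: 2, 6, 12, 17, 25 (5 total).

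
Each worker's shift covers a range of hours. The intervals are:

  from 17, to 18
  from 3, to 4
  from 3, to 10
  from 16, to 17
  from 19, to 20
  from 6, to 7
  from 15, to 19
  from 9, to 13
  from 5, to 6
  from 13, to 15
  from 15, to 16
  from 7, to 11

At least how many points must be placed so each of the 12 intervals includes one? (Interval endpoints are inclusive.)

6

Sorted: [3,4] [5,6] [6,7] [3,10] [7,11] [9,13] [13,15] [15,16] [16,17] [17,18] [15,19] [19,20]
{[3,4]} hit by 4; {[5,6],[6,7],[3,10]} hit by 6; {[7,11],[9,13]} hit by 11; {[13,15],[15,16]} hit by 15; {[16,17],[17,18],[15,19]} hit by 17; {[19,20]} hit by 20.
Points: 4, 6, 11, 15, 17, 20 (6 total).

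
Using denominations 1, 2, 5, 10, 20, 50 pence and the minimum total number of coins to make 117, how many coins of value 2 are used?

Use the largest denomination that fits, subtract, and repeat.
117 − 2×50→17 − 1×10→7 − 1×5→2 − 1×2→0
Count of 2: 1

1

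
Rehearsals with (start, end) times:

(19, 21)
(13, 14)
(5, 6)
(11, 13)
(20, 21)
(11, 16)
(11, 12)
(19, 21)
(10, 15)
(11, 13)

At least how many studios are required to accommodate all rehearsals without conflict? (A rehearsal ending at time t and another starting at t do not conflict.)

starts: [5, 10, 11, 11, 11, 11, 13, 19, 19, 20]
ends:   [6, 12, 13, 13, 14, 15, 16, 21, 21, 21]
s5→1 e6→0 s10→1 s11→2 s11→3 s11→4 s11→5  — peak 5.

5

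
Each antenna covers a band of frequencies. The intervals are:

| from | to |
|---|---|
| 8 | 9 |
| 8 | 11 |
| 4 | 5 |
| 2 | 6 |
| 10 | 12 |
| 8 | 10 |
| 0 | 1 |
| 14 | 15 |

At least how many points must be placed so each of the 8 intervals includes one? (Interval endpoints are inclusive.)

5

By right end: [0,1]  [4,5]  [2,6]  [8,9]  [8,10]  [8,11]  [10,12]  [14,15]
[0,1] uncovered → point at 1; [4,5] uncovered → point at 5; [8,9] uncovered → point at 9; [10,12] uncovered → point at 12; [14,15] uncovered → point at 15.
Points: 1, 5, 9, 12, 15 (5 total).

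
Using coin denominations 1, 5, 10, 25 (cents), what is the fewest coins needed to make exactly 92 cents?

Use the largest denomination that fits, subtract, and repeat.
92 − 3×25→17 − 1×10→7 − 1×5→2 − 2×1→0
Total coins = 3 + 1 + 1 + 2 = 7

7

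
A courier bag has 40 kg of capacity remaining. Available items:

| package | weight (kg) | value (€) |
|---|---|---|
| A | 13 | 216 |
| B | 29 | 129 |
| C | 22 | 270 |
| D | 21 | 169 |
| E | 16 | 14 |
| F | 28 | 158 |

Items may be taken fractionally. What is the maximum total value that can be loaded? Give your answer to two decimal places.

Sort by value per unit weight and fill in that order.
Order: A (216/13=16.62) > C (270/22=12.27) > D (169/21=8.05) > F (158/28=5.64) > B (129/29=4.45) > E (14/16=0.88)
Fill: take A (13 @ 216) → take C (22 @ 270) → take 5/21 of D → 40.24; 40/40 used.
Total value = 526.24

526.24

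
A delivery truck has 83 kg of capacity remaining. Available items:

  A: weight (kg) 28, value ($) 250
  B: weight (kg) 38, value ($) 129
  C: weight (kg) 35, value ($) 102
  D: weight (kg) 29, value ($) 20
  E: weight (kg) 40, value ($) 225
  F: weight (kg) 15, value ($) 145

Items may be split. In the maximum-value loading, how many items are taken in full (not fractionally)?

Order: F (145/15=9.67) > A (250/28=8.93) > E (225/40=5.62) > B (129/38=3.39) > C (102/35=2.91) > D (20/29=0.69)
Fill: take F (15 @ 145) → take A (28 @ 250) → take E (40 @ 225); 83/83 used.
3 item(s) taken whole.

3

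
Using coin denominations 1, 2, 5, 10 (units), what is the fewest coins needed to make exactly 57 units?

7

57 = 5×10 + 1×5 + 1×2
Total coins = 5 + 1 + 1 = 7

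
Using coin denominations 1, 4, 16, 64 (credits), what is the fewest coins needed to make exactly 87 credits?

6

Use the largest denomination that fits, subtract, and repeat.
87 = 1×64 + 1×16 + 1×4 + 3×1
Total coins = 1 + 1 + 1 + 3 = 6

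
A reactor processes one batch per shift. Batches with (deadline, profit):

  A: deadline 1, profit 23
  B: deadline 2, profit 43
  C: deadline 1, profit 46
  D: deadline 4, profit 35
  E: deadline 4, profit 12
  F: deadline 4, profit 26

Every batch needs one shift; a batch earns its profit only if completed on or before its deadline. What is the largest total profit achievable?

Profit order: C=46 B=43 D=35 F=26 A=23 E=12
Assign: C→slot 1, B→slot 2, D→slot 4, F→slot 3, A skipped, E skipped.
Slots: [1:C] [2:B] [3:F] [4:D]
Profit = 46 + 43 + 26 + 35 = 150

150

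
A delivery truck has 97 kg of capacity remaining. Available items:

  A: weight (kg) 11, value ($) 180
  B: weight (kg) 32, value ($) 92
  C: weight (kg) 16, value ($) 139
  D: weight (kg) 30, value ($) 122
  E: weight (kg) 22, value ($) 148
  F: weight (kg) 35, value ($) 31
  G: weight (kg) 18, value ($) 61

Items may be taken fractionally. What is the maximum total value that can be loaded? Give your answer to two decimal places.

650.00

Order: A (180/11=16.36) > C (139/16=8.69) > E (148/22=6.73) > D (122/30=4.07) > G (61/18=3.39) > B (92/32=2.88) > F (31/35=0.89)
Fill: take A (11 @ 180) → take C (16 @ 139) → take E (22 @ 148) → take D (30 @ 122) → take G (18 @ 61); 97/97 used.
Total value = 650.00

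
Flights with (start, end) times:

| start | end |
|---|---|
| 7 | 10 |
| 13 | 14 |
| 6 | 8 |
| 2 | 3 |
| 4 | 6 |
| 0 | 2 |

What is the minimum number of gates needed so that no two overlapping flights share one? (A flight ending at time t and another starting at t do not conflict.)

Count concurrent intervals with a sweep; the peak is the room count.
starts: [0, 2, 4, 6, 7, 13]
ends:   [2, 3, 6, 8, 10, 14]
s0→1 e2→0 s2→1 e3→0 s4→1 e6→0 s6→1 s7→2  — peak 2.

2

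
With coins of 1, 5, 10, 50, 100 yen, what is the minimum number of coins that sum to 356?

6

Greedy: take as many of the largest coin as possible, then repeat with the remainder.
356 = 3×100 + 1×50 + 1×5 + 1×1
Total coins = 3 + 1 + 1 + 1 = 6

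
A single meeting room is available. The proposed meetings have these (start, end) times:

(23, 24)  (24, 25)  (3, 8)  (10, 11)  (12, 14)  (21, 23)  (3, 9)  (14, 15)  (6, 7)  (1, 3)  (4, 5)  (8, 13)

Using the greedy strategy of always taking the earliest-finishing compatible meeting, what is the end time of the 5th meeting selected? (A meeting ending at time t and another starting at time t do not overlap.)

By end time: (1,3), (4,5), (6,7), (3,8), (3,9), (10,11), (8,13), (12,14), (14,15), (21,23), (23,24), (24,25).
Pick (1,3); next start ≥ 3 → (4,5); next start ≥ 5 → (6,7); next start ≥ 7 → (10,11); next start ≥ 11 → (12,14); next start ≥ 14 → (14,15); next start ≥ 15 → (21,23); next start ≥ 23 → (23,24); next start ≥ 24 → (24,25).
Selected: (1,3) (4,5) (6,7) (10,11) (12,14) (14,15) (21,23) (23,24) (24,25)

14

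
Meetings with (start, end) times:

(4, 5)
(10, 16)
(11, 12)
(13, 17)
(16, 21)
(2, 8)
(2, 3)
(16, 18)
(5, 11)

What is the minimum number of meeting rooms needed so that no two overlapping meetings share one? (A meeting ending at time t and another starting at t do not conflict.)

The answer is the maximum number of intervals overlapping at any instant.
Events (time:±→running): 2:+→1 2:+→2 3:-→1 4:+→2 5:-→1 5:+→2 8:-→1 10:+→2 11:-→1 11:+→2 12:-→1 13:+→2 16:-→1 16:+→2 16:+→3 … peak 3.

3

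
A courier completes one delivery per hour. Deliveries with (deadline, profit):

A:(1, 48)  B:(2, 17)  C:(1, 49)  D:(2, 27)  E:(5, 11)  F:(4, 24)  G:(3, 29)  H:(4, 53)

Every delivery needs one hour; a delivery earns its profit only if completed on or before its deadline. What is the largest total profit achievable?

Sort by profit descending; place each in the latest free slot ≤ its deadline.
By profit: H(d4,53), C(d1,49), A(d1,48), G(d3,29), D(d2,27), F(d4,24), B(d2,17), E(d5,11)
H→slot 4; C→slot 1; A skipped; G→slot 3; D→slot 2; F skipped; B skipped; E→slot 5.
Profit = 49 + 27 + 29 + 53 + 11 = 169

169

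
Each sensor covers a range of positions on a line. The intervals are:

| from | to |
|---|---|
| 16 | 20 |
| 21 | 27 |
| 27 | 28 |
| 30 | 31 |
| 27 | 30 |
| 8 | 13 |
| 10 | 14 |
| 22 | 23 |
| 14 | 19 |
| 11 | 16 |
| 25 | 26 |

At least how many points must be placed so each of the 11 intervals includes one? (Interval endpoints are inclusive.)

By right end: [8,13]  [10,14]  [11,16]  [14,19]  [16,20]  [22,23]  [25,26]  [21,27]  [27,28]  [27,30]  [30,31]
[8,13] uncovered → point at 13; [14,19] uncovered → point at 19; [22,23] uncovered → point at 23; [25,26] uncovered → point at 26; [27,28] uncovered → point at 28; [30,31] uncovered → point at 31.
Points: 13, 19, 23, 26, 28, 31 (6 total).

6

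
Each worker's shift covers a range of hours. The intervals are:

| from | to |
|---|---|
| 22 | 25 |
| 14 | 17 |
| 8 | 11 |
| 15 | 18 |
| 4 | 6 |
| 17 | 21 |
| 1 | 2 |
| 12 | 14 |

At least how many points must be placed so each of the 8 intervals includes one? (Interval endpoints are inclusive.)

By right end: [1,2]  [4,6]  [8,11]  [12,14]  [14,17]  [15,18]  [17,21]  [22,25]
[1,2] uncovered → point at 2; [4,6] uncovered → point at 6; [8,11] uncovered → point at 11; [12,14] uncovered → point at 14; [15,18] uncovered → point at 18; [22,25] uncovered → point at 25.
Points: 2, 6, 11, 14, 18, 25 (6 total).

6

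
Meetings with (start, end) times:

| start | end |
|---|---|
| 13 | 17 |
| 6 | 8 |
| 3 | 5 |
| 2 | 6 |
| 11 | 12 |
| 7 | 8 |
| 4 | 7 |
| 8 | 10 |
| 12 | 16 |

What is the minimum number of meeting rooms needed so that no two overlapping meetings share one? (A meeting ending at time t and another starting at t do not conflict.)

Count concurrent intervals with a sweep; the peak is the room count.
Events (time:±→running): 2:+→1 3:+→2 4:+→3 … peak 3.

3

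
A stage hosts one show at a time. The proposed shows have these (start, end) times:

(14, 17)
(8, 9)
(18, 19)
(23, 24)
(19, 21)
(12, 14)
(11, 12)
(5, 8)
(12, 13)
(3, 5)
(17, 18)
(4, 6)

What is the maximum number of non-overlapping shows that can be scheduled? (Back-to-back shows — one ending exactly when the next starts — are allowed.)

Sorted by end: (3,5)  (4,6)  (5,8)  (8,9)  (11,12)  (12,13)  (12,14)  (14,17)  (17,18)  (18,19)  (19,21)  (23,24)
take (3,5); take (5,8); take (8,9); take (11,12); take (12,13); skip (12,14); take (14,17); take (17,18); take (18,19); take (19,21); take (23,24).
Selected 10 shows.

10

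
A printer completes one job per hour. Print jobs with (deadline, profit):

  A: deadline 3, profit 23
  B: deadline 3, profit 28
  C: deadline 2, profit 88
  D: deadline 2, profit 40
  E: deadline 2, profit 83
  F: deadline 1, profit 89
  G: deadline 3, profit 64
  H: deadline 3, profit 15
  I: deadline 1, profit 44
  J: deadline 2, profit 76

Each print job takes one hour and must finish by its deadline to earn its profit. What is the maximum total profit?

Profit order: F=89 C=88 E=83 J=76 G=64 I=44 D=40 B=28 A=23 H=15
Assign: F→slot 1, C→slot 2, E skipped, J skipped, G→slot 3, I skipped, D skipped, B skipped, A skipped, H skipped.
Slots: [1:F] [2:C] [3:G]
Profit = 89 + 88 + 64 = 241

241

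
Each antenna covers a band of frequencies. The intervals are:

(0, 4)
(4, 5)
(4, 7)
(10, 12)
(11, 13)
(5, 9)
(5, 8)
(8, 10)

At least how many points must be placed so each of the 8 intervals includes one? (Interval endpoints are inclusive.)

By right end: [0,4]  [4,5]  [4,7]  [5,8]  [5,9]  [8,10]  [10,12]  [11,13]
[0,4] uncovered → point at 4; [5,8] uncovered → point at 8; [10,12] uncovered → point at 12.
Points: 4, 8, 12 (3 total).

3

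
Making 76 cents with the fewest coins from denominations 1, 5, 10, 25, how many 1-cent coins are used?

Use the largest denomination that fits, subtract, and repeat.
76 = 3×25 + 1×1
Count of 1: 1

1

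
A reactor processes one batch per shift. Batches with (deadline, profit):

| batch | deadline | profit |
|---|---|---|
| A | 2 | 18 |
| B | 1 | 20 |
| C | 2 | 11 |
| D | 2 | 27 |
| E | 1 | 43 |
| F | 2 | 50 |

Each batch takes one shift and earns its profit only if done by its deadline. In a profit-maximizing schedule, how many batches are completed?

2

Take jobs in profit order; each goes to the latest open slot no later than its deadline.
By profit: F(d2,50), E(d1,43), D(d2,27), B(d1,20), A(d2,18), C(d2,11)
F→slot 2; E→slot 1; D skipped; B skipped; A skipped; C skipped.
2 of 6 scheduled.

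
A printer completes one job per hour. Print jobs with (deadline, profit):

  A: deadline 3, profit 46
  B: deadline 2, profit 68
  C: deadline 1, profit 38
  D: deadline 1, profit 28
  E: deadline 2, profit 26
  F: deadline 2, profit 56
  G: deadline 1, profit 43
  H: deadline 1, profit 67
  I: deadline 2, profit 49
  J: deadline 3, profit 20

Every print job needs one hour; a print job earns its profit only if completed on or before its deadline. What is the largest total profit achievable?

Sort by profit descending; place each in the latest free slot ≤ its deadline.
Profit order: B=68 H=67 F=56 I=49 A=46 G=43 C=38 D=28 E=26 J=20
Assign: B→slot 2, H→slot 1, F skipped, I skipped, A→slot 3, G skipped, C skipped, D skipped, E skipped, J skipped.
Slots: [1:H] [2:B] [3:A]
Profit = 67 + 68 + 46 = 181

181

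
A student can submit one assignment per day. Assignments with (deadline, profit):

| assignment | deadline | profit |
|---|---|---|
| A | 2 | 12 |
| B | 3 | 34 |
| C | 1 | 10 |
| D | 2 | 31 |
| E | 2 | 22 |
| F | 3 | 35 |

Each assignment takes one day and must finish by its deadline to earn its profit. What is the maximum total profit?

By profit: F(d3,35), B(d3,34), D(d2,31), E(d2,22), A(d2,12), C(d1,10)
F→slot 3; B→slot 2; D→slot 1; E skipped; A skipped; C skipped.
Profit = 31 + 34 + 35 = 100

100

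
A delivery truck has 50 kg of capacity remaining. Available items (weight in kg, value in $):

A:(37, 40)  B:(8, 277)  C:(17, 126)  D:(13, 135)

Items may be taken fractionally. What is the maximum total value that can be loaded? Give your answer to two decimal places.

550.97

Sort by value per unit weight and fill in that order.
Order: B (277/8=34.62) > D (135/13=10.38) > C (126/17=7.41) > A (40/37=1.08)
Fill: take B (8 @ 277) → take D (13 @ 135) → take C (17 @ 126) → take 12/37 of A → 12.97; 50/50 used.
Total value = 550.97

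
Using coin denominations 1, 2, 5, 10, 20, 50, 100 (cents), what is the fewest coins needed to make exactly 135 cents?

Use the largest denomination that fits, subtract, and repeat.
135 − 1×100→35 − 1×20→15 − 1×10→5 − 1×5→0
Total coins = 1 + 1 + 1 + 1 = 4

4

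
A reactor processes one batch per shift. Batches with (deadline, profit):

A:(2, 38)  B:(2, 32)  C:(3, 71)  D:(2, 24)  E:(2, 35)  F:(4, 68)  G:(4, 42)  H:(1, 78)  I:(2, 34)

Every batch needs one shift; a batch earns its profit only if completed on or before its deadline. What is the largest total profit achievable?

By profit: H(d1,78), C(d3,71), F(d4,68), G(d4,42), A(d2,38), E(d2,35), I(d2,34), B(d2,32), D(d2,24)
H→slot 1; C→slot 3; F→slot 4; G→slot 2; A skipped; E skipped; I skipped; B skipped; D skipped.
Profit = 78 + 42 + 71 + 68 = 259

259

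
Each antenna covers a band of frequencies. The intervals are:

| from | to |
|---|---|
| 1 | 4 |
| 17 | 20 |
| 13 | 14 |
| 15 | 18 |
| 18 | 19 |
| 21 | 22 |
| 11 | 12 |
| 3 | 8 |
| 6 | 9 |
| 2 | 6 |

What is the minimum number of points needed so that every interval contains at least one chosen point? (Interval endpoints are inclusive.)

6

Process intervals by earliest right end; each time one isn't hit yet, stab at its right endpoint.
By right end: [1,4]  [2,6]  [3,8]  [6,9]  [11,12]  [13,14]  [15,18]  [18,19]  [17,20]  [21,22]
[1,4] uncovered → point at 4; [6,9] uncovered → point at 9; [11,12] uncovered → point at 12; [13,14] uncovered → point at 14; [15,18] uncovered → point at 18; [21,22] uncovered → point at 22.
Points: 4, 9, 12, 14, 18, 22 (6 total).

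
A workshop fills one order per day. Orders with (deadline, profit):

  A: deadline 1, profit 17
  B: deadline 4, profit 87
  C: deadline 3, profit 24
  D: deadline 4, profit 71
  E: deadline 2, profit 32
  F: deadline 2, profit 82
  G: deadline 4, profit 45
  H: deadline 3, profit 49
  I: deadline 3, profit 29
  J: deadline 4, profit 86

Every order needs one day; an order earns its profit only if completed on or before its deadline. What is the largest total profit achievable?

326

Take jobs in profit order; each goes to the latest open slot no later than its deadline.
Profit order: B=87 J=86 F=82 D=71 H=49 G=45 E=32 I=29 C=24 A=17
Assign: B→slot 4, J→slot 3, F→slot 2, D→slot 1, H skipped, G skipped, E skipped, I skipped, C skipped, A skipped.
Slots: [1:D] [2:F] [3:J] [4:B]
Profit = 71 + 82 + 86 + 87 = 326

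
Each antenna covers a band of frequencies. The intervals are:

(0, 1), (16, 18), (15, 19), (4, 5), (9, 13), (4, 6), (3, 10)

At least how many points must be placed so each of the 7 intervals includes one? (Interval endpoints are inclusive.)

4

Process intervals by earliest right end; each time one isn't hit yet, stab at its right endpoint.
Sorted: [0,1] [4,5] [4,6] [3,10] [9,13] [16,18] [15,19]
{[0,1]} hit by 1; {[4,5],[4,6],[3,10]} hit by 5; {[9,13]} hit by 13; {[16,18],[15,19]} hit by 18.
Points: 1, 5, 13, 18 (4 total).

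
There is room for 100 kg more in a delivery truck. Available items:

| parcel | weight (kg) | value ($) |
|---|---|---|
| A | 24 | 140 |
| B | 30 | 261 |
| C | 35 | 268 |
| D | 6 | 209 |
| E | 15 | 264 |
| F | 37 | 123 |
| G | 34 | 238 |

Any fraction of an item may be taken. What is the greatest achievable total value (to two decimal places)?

1100.00

Order: D (209/6=34.83) > E (264/15=17.60) > B (261/30=8.70) > C (268/35=7.66) > G (238/34=7.00) > A (140/24=5.83) > F (123/37=3.32)
Fill: take D (6 @ 209) → take E (15 @ 264) → take B (30 @ 261) → take C (35 @ 268) → take 14/34 of G → 98.00; 100/100 used.
Total value = 1100.00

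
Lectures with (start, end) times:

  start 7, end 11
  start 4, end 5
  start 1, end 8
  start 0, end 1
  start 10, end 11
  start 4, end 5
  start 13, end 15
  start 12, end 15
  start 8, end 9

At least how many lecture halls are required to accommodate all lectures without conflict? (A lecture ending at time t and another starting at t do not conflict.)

3

starts: [0, 1, 4, 4, 7, 8, 10, 12, 13]
ends:   [1, 5, 5, 8, 9, 11, 11, 15, 15]
s0→1 e1→0 s1→1 s4→2 s4→3  — peak 3.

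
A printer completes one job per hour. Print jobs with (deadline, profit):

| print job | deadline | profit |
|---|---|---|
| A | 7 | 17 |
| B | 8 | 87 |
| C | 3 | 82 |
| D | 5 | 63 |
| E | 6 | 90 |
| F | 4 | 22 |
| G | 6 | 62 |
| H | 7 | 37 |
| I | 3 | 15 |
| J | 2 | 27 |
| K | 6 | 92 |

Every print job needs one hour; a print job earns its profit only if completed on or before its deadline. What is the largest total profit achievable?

540

Profit order: K=92 E=90 B=87 C=82 D=63 G=62 H=37 J=27 F=22 A=17 I=15
Assign: K→slot 6, E→slot 5, B→slot 8, C→slot 3, D→slot 4, G→slot 2, H→slot 7, J→slot 1, F skipped, A skipped, I skipped.
Slots: [1:J] [2:G] [3:C] [4:D] [5:E] [6:K] [7:H] [8:B]
Profit = 27 + 62 + 82 + 63 + 90 + 92 + 37 + 87 = 540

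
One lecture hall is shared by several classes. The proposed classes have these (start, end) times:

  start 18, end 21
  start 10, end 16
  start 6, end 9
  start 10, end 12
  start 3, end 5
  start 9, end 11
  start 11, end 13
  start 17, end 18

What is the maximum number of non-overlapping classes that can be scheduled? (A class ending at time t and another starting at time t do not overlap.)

Sorted by end: (3,5)  (6,9)  (9,11)  (10,12)  (11,13)  (10,16)  (17,18)  (18,21)
take (3,5); take (6,9); take (9,11); skip (10,12); take (11,13); skip (10,16); take (17,18); take (18,21).
Selected 6 classes.

6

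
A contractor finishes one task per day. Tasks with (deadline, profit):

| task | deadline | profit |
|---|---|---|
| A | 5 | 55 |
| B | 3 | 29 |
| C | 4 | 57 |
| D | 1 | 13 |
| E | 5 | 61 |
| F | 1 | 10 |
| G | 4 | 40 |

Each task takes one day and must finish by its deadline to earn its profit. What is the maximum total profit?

242

Profit order: E=61 C=57 A=55 G=40 B=29 D=13 F=10
Assign: E→slot 5, C→slot 4, A→slot 3, G→slot 2, B→slot 1, D skipped, F skipped.
Slots: [1:B] [2:G] [3:A] [4:C] [5:E]
Profit = 29 + 40 + 55 + 57 + 61 = 242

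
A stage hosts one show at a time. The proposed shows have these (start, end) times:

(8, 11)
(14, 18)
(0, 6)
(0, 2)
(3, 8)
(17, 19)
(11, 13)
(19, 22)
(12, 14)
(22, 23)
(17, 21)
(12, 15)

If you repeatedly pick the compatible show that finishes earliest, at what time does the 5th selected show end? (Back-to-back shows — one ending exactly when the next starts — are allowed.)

Sorted by end: (0,2)  (0,6)  (3,8)  (8,11)  (11,13)  (12,14)  (12,15)  (14,18)  (17,19)  (17,21)  (19,22)  (22,23)
take (0,2); take (3,8); take (8,11); take (11,13); skip (12,15); take (14,18); take (19,22); take (22,23).
Selected: (0,2) (3,8) (8,11) (11,13) (14,18) (19,22) (22,23)

18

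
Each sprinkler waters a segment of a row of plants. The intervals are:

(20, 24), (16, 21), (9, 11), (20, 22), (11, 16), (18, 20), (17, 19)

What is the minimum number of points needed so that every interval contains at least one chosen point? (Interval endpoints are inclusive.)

3

Process intervals by earliest right end; each time one isn't hit yet, stab at its right endpoint.
Sorted: [9,11] [11,16] [17,19] [18,20] [16,21] [20,22] [20,24]
{[9,11],[11,16]} hit by 11; {[17,19],[18,20],[16,21]} hit by 19; {[20,22],[20,24]} hit by 22.
Points: 11, 19, 22 (3 total).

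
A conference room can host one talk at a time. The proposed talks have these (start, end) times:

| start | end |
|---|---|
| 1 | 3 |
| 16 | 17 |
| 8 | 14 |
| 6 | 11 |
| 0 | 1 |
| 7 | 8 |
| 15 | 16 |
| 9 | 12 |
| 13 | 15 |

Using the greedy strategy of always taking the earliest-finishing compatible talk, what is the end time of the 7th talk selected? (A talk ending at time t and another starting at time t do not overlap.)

Sort by end time and greedily take each interval whose start is ≥ the last chosen end.
By end time: (0,1), (1,3), (7,8), (6,11), (9,12), (8,14), (13,15), (15,16), (16,17).
Pick (0,1); next start ≥ 1 → (1,3); next start ≥ 3 → (7,8); next start ≥ 8 → (9,12); next start ≥ 12 → (13,15); next start ≥ 15 → (15,16); next start ≥ 16 → (16,17).
Selected: (0,1) (1,3) (7,8) (9,12) (13,15) (15,16) (16,17)

17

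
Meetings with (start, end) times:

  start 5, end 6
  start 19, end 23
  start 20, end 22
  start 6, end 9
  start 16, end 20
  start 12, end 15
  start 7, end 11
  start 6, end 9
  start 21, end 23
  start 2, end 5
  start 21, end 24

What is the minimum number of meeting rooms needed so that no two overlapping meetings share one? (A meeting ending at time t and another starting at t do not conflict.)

4

Count concurrent intervals with a sweep; the peak is the room count.
Events (time:±→running): 2:+→1 5:-→0 5:+→1 6:-→0 6:+→1 6:+→2 7:+→3 9:-→2 9:-→1 11:-→0 12:+→1 15:-→0 16:+→1 19:+→2 20:-→1 20:+→2 21:+→3 21:+→4 … peak 4.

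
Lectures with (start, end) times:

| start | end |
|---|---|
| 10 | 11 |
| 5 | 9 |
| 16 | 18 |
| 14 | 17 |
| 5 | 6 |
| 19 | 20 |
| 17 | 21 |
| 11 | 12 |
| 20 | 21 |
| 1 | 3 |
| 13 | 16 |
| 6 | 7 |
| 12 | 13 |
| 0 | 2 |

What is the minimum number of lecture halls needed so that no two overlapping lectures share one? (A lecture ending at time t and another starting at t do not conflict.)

2

Count concurrent intervals with a sweep; the peak is the room count.
Events (time:±→running): 0:+→1 1:+→2 … peak 2.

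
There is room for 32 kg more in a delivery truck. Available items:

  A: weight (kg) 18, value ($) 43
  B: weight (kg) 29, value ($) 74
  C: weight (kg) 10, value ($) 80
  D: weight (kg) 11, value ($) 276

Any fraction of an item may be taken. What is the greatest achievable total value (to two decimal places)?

Sort by value per unit weight and fill in that order.
Ratios (sorted): D 25.09, C 8.00, B 2.55, A 2.39
take D (11 @ 276); take C (10 @ 80); take 11/29 of B → 28.07. Capacity used 32/32.
Total value = 384.07

384.07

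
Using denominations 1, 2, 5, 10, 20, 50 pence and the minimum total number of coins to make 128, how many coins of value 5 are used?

Greedy: take as many of the largest coin as possible, then repeat with the remainder.
128 = 2×50 + 1×20 + 1×5 + 1×2 + 1×1
Count of 5: 1

1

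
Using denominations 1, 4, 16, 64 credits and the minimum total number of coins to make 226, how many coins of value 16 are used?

2

Greedy: take as many of the largest coin as possible, then repeat with the remainder.
226 − 3×64→34 − 2×16→2 − 2×1→0
Count of 16: 2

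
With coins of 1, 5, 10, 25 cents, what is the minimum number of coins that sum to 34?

6

Greedy: take as many of the largest coin as possible, then repeat with the remainder.
34 = 1×25 + 1×5 + 4×1
Total coins = 1 + 1 + 4 = 6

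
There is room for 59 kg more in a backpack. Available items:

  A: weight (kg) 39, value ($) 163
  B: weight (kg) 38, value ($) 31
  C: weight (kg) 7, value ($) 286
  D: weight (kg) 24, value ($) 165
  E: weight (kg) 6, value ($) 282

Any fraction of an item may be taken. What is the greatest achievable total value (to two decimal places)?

Sort by value per unit weight and fill in that order.
Ratios (sorted): E 47.00, C 40.86, D 6.88, A 4.18, B 0.82
take E (6 @ 282); take C (7 @ 286); take D (24 @ 165); take 22/39 of A → 91.95. Capacity used 59/59.
Total value = 824.95

824.95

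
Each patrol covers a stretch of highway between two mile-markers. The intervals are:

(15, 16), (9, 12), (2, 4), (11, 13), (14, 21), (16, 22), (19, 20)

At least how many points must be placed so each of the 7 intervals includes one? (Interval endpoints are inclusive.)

4

By right end: [2,4]  [9,12]  [11,13]  [15,16]  [19,20]  [14,21]  [16,22]
[2,4] uncovered → point at 4; [9,12] uncovered → point at 12; [15,16] uncovered → point at 16; [19,20] uncovered → point at 20.
Points: 4, 12, 16, 20 (4 total).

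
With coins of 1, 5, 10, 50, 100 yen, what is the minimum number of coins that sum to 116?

4

Use the largest denomination that fits, subtract, and repeat.
116 = 1×100 + 1×10 + 1×5 + 1×1
Total coins = 1 + 1 + 1 + 1 = 4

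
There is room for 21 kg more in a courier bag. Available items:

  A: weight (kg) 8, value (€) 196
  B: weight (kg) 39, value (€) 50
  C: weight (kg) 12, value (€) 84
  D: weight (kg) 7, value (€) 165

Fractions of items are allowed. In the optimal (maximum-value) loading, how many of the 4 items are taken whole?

Sort by value per unit weight and fill in that order.
Ratios (sorted): A 24.50, D 23.57, C 7.00, B 1.28
take A (8 @ 196); take D (7 @ 165); take 6/12 of C → 42.00. Capacity used 21/21.
2 item(s) taken whole; one partial (take 6/12 of C).

2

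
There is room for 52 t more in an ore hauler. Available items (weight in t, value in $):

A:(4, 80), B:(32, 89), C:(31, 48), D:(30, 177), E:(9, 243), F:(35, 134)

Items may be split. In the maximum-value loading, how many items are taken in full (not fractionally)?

3

Greedy by value/weight ratio, highest first.
Order: E (243/9=27.00) > A (80/4=20.00) > D (177/30=5.90) > F (134/35=3.83) > B (89/32=2.78) > C (48/31=1.55)
Fill: take E (9 @ 243) → take A (4 @ 80) → take D (30 @ 177) → take 9/35 of F → 34.46; 52/52 used.
3 item(s) taken whole; one partial (take 9/35 of F).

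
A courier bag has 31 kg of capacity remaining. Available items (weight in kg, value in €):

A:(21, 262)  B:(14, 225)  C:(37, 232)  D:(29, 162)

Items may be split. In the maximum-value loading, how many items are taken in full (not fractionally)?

1

Order: B (225/14=16.07) > A (262/21=12.48) > C (232/37=6.27) > D (162/29=5.59)
Fill: take B (14 @ 225) → take 17/21 of A → 212.10; 31/31 used.
1 item(s) taken whole; one partial (take 17/21 of A).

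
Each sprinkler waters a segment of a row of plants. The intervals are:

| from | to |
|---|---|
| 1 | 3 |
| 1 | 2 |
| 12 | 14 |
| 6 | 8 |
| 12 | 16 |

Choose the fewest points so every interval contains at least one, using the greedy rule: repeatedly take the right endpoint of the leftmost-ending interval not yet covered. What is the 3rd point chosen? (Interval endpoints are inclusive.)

14

Sort by right endpoint; whenever an interval is uncovered, place a point at its right end.
By right end: [1,2]  [1,3]  [6,8]  [12,14]  [12,16]
[1,2] uncovered → point at 2; [6,8] uncovered → point at 8; [12,14] uncovered → point at 14.
Points: 2, 8, 14 (3 total).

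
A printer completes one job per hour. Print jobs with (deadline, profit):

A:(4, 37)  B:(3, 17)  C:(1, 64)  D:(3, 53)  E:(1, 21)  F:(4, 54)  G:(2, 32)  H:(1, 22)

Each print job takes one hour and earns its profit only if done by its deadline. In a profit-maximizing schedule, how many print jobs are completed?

Take jobs in profit order; each goes to the latest open slot no later than its deadline.
By profit: C(d1,64), F(d4,54), D(d3,53), A(d4,37), G(d2,32), H(d1,22), E(d1,21), B(d3,17)
C→slot 1; F→slot 4; D→slot 3; A→slot 2; G skipped; H skipped; E skipped; B skipped.
4 of 8 scheduled.

4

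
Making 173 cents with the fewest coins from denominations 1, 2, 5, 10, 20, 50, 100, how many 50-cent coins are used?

Use the largest denomination that fits, subtract, and repeat.
173 = 1×100 + 1×50 + 1×20 + 1×2 + 1×1
Count of 50: 1

1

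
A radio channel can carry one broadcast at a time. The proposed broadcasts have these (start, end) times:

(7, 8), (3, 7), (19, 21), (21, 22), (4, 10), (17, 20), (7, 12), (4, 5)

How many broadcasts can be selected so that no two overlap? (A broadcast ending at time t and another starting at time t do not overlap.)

4

Sort by end time and greedily take each interval whose start is ≥ the last chosen end.
By end time: (4,5), (3,7), (7,8), (4,10), (7,12), (17,20), (19,21), (21,22).
Pick (4,5); next start ≥ 5 → (7,8); next start ≥ 8 → (17,20); next start ≥ 20 → (21,22).
Selected 4 broadcasts.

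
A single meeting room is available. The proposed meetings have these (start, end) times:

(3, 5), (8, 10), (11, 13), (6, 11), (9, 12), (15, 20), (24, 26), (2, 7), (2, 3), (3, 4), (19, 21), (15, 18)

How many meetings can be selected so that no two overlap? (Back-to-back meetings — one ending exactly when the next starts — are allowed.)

7

Sort by end time and greedily take each interval whose start is ≥ the last chosen end.
By end time: (2,3), (3,4), (3,5), (2,7), (8,10), (6,11), (9,12), (11,13), (15,18), (15,20), (19,21), (24,26).
Pick (2,3); next start ≥ 3 → (3,4); next start ≥ 4 → (8,10); next start ≥ 10 → (11,13); next start ≥ 13 → (15,18); next start ≥ 18 → (19,21); next start ≥ 21 → (24,26).
Selected 7 meetings.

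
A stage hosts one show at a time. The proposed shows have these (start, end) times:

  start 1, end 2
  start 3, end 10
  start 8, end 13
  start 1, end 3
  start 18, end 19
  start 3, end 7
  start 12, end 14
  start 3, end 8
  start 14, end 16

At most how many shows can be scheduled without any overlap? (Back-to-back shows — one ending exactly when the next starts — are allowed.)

Order by finish time; keep every interval that doesn't clash with the previous kept one.
Sorted by end: (1,2)  (1,3)  (3,7)  (3,8)  (3,10)  (8,13)  (12,14)  (14,16)  (18,19)
take (1,2); skip (1,3); take (3,7); skip (3,8); take (8,13); take (14,16); take (18,19).
Selected 5 shows.

5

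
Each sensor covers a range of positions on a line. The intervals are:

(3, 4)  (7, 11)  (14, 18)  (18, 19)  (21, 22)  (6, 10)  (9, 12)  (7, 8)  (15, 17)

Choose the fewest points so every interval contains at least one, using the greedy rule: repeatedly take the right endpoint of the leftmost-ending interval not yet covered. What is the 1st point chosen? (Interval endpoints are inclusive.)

By right end: [3,4]  [7,8]  [6,10]  [7,11]  [9,12]  [15,17]  [14,18]  [18,19]  [21,22]
[3,4] uncovered → point at 4; [7,8] uncovered → point at 8; [9,12] uncovered → point at 12; [15,17] uncovered → point at 17; [18,19] uncovered → point at 19; [21,22] uncovered → point at 22.
Points: 4, 8, 12, 17, 19, 22 (6 total).

4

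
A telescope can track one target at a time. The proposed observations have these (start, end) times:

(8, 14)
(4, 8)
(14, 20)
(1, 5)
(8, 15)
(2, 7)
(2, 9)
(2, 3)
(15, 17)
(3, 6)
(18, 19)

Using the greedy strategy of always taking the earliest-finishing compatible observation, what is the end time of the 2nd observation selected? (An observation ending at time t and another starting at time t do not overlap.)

6

Sorted by end: (2,3)  (1,5)  (3,6)  (2,7)  (4,8)  (2,9)  (8,14)  (8,15)  (15,17)  (18,19)  (14,20)
take (2,3); take (3,6); skip (4,8); take (8,14); skip (8,15); take (15,17); take (18,19).
Selected: (2,3) (3,6) (8,14) (15,17) (18,19)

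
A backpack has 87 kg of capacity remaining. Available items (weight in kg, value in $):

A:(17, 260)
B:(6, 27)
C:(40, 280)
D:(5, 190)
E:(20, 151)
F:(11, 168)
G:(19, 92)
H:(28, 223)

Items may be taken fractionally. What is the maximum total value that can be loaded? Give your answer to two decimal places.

Sort by value per unit weight and fill in that order.
Ratios (sorted): D 38.00, A 15.29, F 15.27, H 7.96, E 7.55, C 7.00, G 4.84, B 4.50
take D (5 @ 190); take A (17 @ 260); take F (11 @ 168); take H (28 @ 223); take E (20 @ 151); take 6/40 of C → 42.00. Capacity used 87/87.
Total value = 1034.00

1034.00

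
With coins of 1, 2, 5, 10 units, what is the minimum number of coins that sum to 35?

4

Greedy: take as many of the largest coin as possible, then repeat with the remainder.
35 − 3×10→5 − 1×5→0
Total coins = 3 + 1 = 4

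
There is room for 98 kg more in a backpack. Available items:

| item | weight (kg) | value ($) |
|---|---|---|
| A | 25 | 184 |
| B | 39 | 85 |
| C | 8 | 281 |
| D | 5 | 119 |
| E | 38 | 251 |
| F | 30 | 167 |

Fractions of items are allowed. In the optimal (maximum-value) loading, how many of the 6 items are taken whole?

Greedy by value/weight ratio, highest first.
Order: C (281/8=35.12) > D (119/5=23.80) > A (184/25=7.36) > E (251/38=6.61) > F (167/30=5.57) > B (85/39=2.18)
Fill: take C (8 @ 281) → take D (5 @ 119) → take A (25 @ 184) → take E (38 @ 251) → take 22/30 of F → 122.47; 98/98 used.
4 item(s) taken whole; one partial (take 22/30 of F).

4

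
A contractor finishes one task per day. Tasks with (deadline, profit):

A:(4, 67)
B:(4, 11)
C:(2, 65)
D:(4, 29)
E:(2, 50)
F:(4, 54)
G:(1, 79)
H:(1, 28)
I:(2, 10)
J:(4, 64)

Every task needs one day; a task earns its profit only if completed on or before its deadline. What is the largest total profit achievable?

275

By profit: G(d1,79), A(d4,67), C(d2,65), J(d4,64), F(d4,54), E(d2,50), D(d4,29), H(d1,28), B(d4,11), I(d2,10)
G→slot 1; A→slot 4; C→slot 2; J→slot 3; F skipped; E skipped; D skipped; H skipped; B skipped; I skipped.
Profit = 79 + 65 + 64 + 67 = 275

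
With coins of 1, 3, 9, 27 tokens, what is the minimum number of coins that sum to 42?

Greedy: take as many of the largest coin as possible, then repeat with the remainder.
42 = 1×27 + 1×9 + 2×3
Total coins = 1 + 1 + 2 = 4

4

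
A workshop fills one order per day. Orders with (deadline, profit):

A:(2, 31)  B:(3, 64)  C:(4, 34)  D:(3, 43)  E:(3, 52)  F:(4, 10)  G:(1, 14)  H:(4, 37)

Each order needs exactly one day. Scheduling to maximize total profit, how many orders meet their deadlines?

By profit: B(d3,64), E(d3,52), D(d3,43), H(d4,37), C(d4,34), A(d2,31), G(d1,14), F(d4,10)
B→slot 3; E→slot 2; D→slot 1; H→slot 4; C skipped; A skipped; G skipped; F skipped.
4 of 8 scheduled.

4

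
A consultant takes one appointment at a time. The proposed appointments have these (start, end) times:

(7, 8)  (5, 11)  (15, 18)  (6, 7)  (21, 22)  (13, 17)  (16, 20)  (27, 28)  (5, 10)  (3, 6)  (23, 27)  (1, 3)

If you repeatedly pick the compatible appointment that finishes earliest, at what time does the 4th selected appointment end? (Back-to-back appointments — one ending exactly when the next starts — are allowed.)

8

Sort by end time and greedily take each interval whose start is ≥ the last chosen end.
By end time: (1,3), (3,6), (6,7), (7,8), (5,10), (5,11), (13,17), (15,18), (16,20), (21,22), (23,27), (27,28).
Pick (1,3); next start ≥ 3 → (3,6); next start ≥ 6 → (6,7); next start ≥ 7 → (7,8); next start ≥ 8 → (13,17); next start ≥ 17 → (21,22); next start ≥ 22 → (23,27); next start ≥ 27 → (27,28).
Selected: (1,3) (3,6) (6,7) (7,8) (13,17) (21,22) (23,27) (27,28)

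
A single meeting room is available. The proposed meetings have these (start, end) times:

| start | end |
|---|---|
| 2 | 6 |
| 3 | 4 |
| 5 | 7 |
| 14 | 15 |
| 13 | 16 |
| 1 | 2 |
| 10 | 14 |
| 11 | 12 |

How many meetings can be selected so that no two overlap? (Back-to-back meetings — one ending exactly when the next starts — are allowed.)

Sorted by end: (1,2)  (3,4)  (2,6)  (5,7)  (11,12)  (10,14)  (14,15)  (13,16)
take (1,2); take (3,4); take (5,7); take (11,12); skip (10,14); take (14,15).
Selected 5 meetings.

5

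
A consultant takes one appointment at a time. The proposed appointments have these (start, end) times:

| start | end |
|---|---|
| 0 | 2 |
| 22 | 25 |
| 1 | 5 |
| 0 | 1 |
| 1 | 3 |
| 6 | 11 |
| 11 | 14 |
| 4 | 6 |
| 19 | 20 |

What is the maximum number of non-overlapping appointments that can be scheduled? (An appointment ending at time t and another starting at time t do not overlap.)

Sort by end time and greedily take each interval whose start is ≥ the last chosen end.
Sorted by end: (0,1)  (0,2)  (1,3)  (1,5)  (4,6)  (6,11)  (11,14)  (19,20)  (22,25)
take (0,1); take (1,3); take (4,6); take (6,11); take (11,14); take (19,20); take (22,25).
Selected 7 appointments.

7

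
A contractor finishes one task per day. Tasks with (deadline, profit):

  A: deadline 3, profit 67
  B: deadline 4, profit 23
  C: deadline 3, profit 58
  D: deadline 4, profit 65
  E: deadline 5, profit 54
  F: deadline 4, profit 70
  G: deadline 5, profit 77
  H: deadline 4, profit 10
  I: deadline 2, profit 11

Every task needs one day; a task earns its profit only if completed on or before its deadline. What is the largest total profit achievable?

Take jobs in profit order; each goes to the latest open slot no later than its deadline.
By profit: G(d5,77), F(d4,70), A(d3,67), D(d4,65), C(d3,58), E(d5,54), B(d4,23), I(d2,11), H(d4,10)
G→slot 5; F→slot 4; A→slot 3; D→slot 2; C→slot 1; E skipped; B skipped; I skipped; H skipped.
Profit = 58 + 65 + 67 + 70 + 77 = 337

337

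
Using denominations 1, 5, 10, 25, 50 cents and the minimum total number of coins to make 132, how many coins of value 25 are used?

1

132 = 2×50 + 1×25 + 1×5 + 2×1
Count of 25: 1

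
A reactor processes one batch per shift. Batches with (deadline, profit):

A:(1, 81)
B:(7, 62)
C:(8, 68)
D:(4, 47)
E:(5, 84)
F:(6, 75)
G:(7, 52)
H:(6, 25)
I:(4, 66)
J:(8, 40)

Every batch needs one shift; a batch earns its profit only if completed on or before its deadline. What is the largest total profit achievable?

535

Sort by profit descending; place each in the latest free slot ≤ its deadline.
By profit: E(d5,84), A(d1,81), F(d6,75), C(d8,68), I(d4,66), B(d7,62), G(d7,52), D(d4,47), J(d8,40), H(d6,25)
E→slot 5; A→slot 1; F→slot 6; C→slot 8; I→slot 4; B→slot 7; G→slot 3; D→slot 2; J skipped; H skipped.
Profit = 81 + 47 + 52 + 66 + 84 + 75 + 62 + 68 = 535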